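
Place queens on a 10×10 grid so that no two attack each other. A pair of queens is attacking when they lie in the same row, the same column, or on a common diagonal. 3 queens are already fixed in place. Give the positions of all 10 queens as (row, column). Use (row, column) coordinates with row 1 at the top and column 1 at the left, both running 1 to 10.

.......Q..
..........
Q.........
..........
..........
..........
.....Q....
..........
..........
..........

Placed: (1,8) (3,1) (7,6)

(1,8) (2,4) (3,1) (4,7) (5,2) (6,10) (7,6) (8,9) (9,3) (10,5)

Row 2: attacked by (1,8)→{7,8,9}; (3,1)→{1,2}; (7,6)→{1,6}. Safe: 3, 4, 5, 10. Place at column 4.
Row 4: attacked by (1,8)→{5,8}; (2,4)→{2,4,6}; (3,1)→{1,2}; (7,6)→{3,6,9}. Safe: 7, 10. Place at column 7.
Row 5: attacked by (1,8)→{4,8}; (2,4)→{1,4,7}; (3,1)→{1,3}; (4,7)→{6,7,8}; (7,6)→{4,6,8}. Safe: 2, 5, 9, 10. Place at column 2.
Row 6: attacked by (1,8)→{3,8}; (2,4)→{4,8}; (3,1)→{1,4}; (4,7)→{5,7,9}; (5,2)→{1,2,3}; (7,6)→{5,6,7}. Safe: 10. Place at column 10.
Row 8: attacked by (1,8)→{1,8}; (2,4)→{4,10}; (3,1)→{1,6}; (4,7)→{3,7}; (5,2)→{2,5}; (6,10)→{8,10}; (7,6)→{5,6,7}. Safe: 9. Place at column 9.
Row 9: attacked by (1,8)→{8}; (2,4)→{4}; (3,1)→{1,7}; (4,7)→{2,7}; (5,2)→{2,6}; (6,10)→{7,10}; (7,6)→{4,6,8}; (8,9)→{8,9,10}. Safe: 3, 5. Place at column 3.
Row 10: attacked by (1,8)→{8}; (2,4)→{4}; (3,1)→{1,8}; (4,7)→{1,7}; (5,2)→{2,7}; (6,10)→{6,10}; (7,6)→{3,6,9}; (8,9)→{7,9}; (9,3)→{2,3,4}. Safe: 5. Place at column 5.
Columns [8, 4, 1, 7, 2, 10, 6, 9, 3, 5], r−c [-7, -2, 2, -3, 3, -4, 1, -1, 6, 5], r+c [9, 6, 4, 11, 7, 16, 13, 17, 12, 15] are all distinct, so no two queens attack.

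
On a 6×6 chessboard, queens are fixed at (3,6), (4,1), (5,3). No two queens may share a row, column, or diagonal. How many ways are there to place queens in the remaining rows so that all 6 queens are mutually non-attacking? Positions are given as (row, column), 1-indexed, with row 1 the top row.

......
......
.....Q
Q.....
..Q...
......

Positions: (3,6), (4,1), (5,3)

1

Branch on row 1: col 2 → 1; col 5 → 0.
Sum: 1 + 0 = 1.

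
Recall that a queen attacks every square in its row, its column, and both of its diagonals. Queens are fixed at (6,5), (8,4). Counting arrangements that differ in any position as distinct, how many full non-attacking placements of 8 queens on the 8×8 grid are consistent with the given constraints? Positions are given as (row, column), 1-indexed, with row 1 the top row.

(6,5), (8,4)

Branch on row 1: col 1 → 0; col 2 → 2; col 3 → 0; col 6 → 2; col 7 → 1; col 8 → 1.
Sum: 0 + 2 + 0 + 2 + 1 + 1 = 6.

6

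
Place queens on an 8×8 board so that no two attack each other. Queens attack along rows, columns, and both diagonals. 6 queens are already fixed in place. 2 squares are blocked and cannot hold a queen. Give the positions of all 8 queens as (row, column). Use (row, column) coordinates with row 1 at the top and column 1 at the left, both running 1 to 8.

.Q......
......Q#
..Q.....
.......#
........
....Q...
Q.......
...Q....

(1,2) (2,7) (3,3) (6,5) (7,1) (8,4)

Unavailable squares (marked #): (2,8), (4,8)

Row 4: attacked by (1,2)→{2,5}; (2,7)→{5,7}; (3,3)→{2,3,4}; (6,5)→{3,5,7}; (7,1)→{1,4}; (8,4)→{4,8}. Blocked: 8. Safe: 6. Place at column 6.
Row 5: attacked by (1,2)→{2,6}; (2,7)→{4,7}; (3,3)→{1,3,5}; (4,6)→{5,6,7}; (6,5)→{4,5,6}; (7,1)→{1,3}; (8,4)→{1,4,7}. Safe: 8. Place at column 8.
Columns [2, 7, 3, 6, 8, 5, 1, 4], r−c [-1, -5, 0, -2, -3, 1, 6, 4], r+c [3, 9, 6, 10, 13, 11, 8, 12] are all distinct, so no two queens attack.

(1,2) (2,7) (3,3) (4,6) (5,8) (6,5) (7,1) (8,4)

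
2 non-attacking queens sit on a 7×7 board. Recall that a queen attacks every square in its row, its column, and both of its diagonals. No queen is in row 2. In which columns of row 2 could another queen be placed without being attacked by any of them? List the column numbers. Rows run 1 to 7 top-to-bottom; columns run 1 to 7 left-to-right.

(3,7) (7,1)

(3,7) attacks row 2 at column 7 and diagonals 6.
(7,1) attacks row 2 at column 1 and diagonals 6.
Attacked columns: {1, 6, 7}. Safe: {2, 3, 4, 5}.

columns 2, 3, 4, 5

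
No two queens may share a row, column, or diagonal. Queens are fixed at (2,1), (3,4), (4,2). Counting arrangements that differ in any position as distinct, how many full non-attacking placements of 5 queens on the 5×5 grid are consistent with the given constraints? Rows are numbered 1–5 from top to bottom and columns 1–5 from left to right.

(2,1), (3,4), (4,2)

1

Branch on row 1: col 3 → 1.
Sum: 1 = 1.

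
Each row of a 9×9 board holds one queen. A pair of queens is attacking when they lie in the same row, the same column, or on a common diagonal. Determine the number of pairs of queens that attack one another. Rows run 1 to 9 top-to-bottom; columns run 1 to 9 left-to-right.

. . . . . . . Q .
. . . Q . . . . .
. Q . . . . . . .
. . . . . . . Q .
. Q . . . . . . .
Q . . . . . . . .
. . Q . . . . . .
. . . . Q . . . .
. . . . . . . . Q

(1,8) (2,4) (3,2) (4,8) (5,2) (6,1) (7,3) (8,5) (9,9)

Same column: (1,8)–(4,8) (column 8); (3,2)–(5,2) (column 2).
Same diagonal: (5,2)–(6,1) (|5−6| = |2−1| = 1); (5,2)–(8,5) (|5−8| = |2−5| = 3).
Total attacking pairs: 4.

4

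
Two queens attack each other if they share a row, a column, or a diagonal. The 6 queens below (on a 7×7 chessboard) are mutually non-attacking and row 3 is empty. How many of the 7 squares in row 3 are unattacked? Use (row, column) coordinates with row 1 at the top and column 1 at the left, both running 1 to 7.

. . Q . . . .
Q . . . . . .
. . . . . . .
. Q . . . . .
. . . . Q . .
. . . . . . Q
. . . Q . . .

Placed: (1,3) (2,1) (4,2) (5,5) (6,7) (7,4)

1

(1,3) attacks row 3 at column 3 and diagonals 1, 5.
(2,1) attacks row 3 at column 1 and diagonals 2.
(4,2) attacks row 3 at column 2 and diagonals 1, 3.
(5,5) attacks row 3 at column 5 and diagonals 3, 7.
(6,7) attacks row 3 at column 7 and diagonals 4.
(7,4) attacks row 3 at column 4.
Attacked columns: {1, 2, 3, 4, 5, 7}. Safe: {6}.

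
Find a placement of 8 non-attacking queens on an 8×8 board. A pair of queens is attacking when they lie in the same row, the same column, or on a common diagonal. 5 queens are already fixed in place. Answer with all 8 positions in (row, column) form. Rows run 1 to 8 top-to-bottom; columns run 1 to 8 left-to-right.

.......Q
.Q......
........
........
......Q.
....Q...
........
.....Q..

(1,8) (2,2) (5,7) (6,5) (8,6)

Row 3: attacked by (1,8)→{6,8}; (2,2)→{1,2,3}; (5,7)→{5,7}; (6,5)→{2,5,8}; (8,6)→{1,6}. Safe: 4. Place at column 4.
Row 4: attacked by (1,8)→{5,8}; (2,2)→{2,4}; (3,4)→{3,4,5}; (5,7)→{6,7,8}; (6,5)→{3,5,7}; (8,6)→{2,6}. Safe: 1. Place at column 1.
Row 7: attacked by (1,8)→{2,8}; (2,2)→{2,7}; (3,4)→{4,8}; (4,1)→{1,4}; (5,7)→{5,7}; (6,5)→{4,5,6}; (8,6)→{5,6,7}. Safe: 3. Place at column 3.
Columns [8, 2, 4, 1, 7, 5, 3, 6], r−c [-7, 0, -1, 3, -2, 1, 4, 2], r+c [9, 4, 7, 5, 12, 11, 10, 14] are all distinct, so no two queens attack.

(1,8) (2,2) (3,4) (4,1) (5,7) (6,5) (7,3) (8,6)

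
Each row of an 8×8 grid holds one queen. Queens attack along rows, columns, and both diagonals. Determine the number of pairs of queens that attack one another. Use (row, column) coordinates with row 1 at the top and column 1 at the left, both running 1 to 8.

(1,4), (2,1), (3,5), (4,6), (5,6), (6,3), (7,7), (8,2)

3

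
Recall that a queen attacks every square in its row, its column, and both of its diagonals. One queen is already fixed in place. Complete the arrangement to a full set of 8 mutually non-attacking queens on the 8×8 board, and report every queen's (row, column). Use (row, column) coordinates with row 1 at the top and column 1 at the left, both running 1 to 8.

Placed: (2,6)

(1,2) (2,6) (3,8) (4,3) (5,1) (6,4) (7,7) (8,5)

Row 1: attacked by (2,6)→{5,6,7}. Safe: 1, 2, 3, 4, 8. Place at column 2.
Row 3: attacked by (1,2)→{2,4}; (2,6)→{5,6,7}. Safe: 1, 3, 8. Place at column 8.
Row 4: attacked by (1,2)→{2,5}; (2,6)→{4,6,8}; (3,8)→{7,8}. Safe: 1, 3. Place at column 3.
Row 5: attacked by (1,2)→{2,6}; (2,6)→{3,6}; (3,8)→{6,8}; (4,3)→{2,3,4}. Safe: 1, 5, 7. Place at column 1.
Row 6: attacked by (1,2)→{2,7}; (2,6)→{2,6}; (3,8)→{5,8}; (4,3)→{1,3,5}; (5,1)→{1,2}. Safe: 4. Place at column 4.
Row 7: attacked by (1,2)→{2,8}; (2,6)→{1,6}; (3,8)→{4,8}; (4,3)→{3,6}; (5,1)→{1,3}; (6,4)→{3,4,5}. Safe: 7. Place at column 7.
Row 8: attacked by (1,2)→{2}; (2,6)→{6}; (3,8)→{3,8}; (4,3)→{3,7}; (5,1)→{1,4}; (6,4)→{2,4,6}; (7,7)→{6,7,8}. Safe: 5. Place at column 5.
Columns [2, 6, 8, 3, 1, 4, 7, 5], r−c [-1, -4, -5, 1, 4, 2, 0, 3], r+c [3, 8, 11, 7, 6, 10, 14, 13] are all distinct, so no two queens attack.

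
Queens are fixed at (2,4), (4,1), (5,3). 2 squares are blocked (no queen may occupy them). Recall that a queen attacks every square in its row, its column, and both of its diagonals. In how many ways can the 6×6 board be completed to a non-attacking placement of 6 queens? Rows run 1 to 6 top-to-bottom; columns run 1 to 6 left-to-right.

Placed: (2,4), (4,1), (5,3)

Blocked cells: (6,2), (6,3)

1

Branch on row 1: col 2 → 1; col 6 → 0.
Sum: 1 + 0 = 1.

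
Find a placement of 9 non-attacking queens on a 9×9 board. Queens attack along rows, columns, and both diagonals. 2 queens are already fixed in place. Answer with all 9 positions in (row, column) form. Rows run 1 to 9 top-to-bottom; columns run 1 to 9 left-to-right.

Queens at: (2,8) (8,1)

Row 1: attacked by (2,8)→{7,8,9}; (8,1)→{1,8}. Safe: 2, 3, 4, 5, 6. Place at column 6.
Row 3: attacked by (1,6)→{4,6,8}; (2,8)→{7,8,9}; (8,1)→{1,6}. Safe: 2, 3, 5. Place at column 3.
Row 4: attacked by (1,6)→{3,6,9}; (2,8)→{6,8}; (3,3)→{2,3,4}; (8,1)→{1,5}. Safe: 7. Place at column 7.
Row 5: attacked by (1,6)→{2,6}; (2,8)→{5,8}; (3,3)→{1,3,5}; (4,7)→{6,7,8}; (8,1)→{1,4}. Safe: 9. Place at column 9.
Row 6: attacked by (1,6)→{1,6}; (2,8)→{4,8}; (3,3)→{3,6}; (4,7)→{5,7,9}; (5,9)→{8,9}; (8,1)→{1,3}. Safe: 2. Place at column 2.
Row 7: attacked by (1,6)→{6}; (2,8)→{3,8}; (3,3)→{3,7}; (4,7)→{4,7}; (5,9)→{7,9}; (6,2)→{1,2,3}; (8,1)→{1,2}. Safe: 5. Place at column 5.
Row 9: attacked by (1,6)→{6}; (2,8)→{1,8}; (3,3)→{3,9}; (4,7)→{2,7}; (5,9)→{5,9}; (6,2)→{2,5}; (7,5)→{3,5,7}; (8,1)→{1,2}. Safe: 4. Place at column 4.
Columns [6, 8, 3, 7, 9, 2, 5, 1, 4], r−c [-5, -6, 0, -3, -4, 4, 2, 7, 5], r+c [7, 10, 6, 11, 14, 8, 12, 9, 13] are all distinct, so no two queens attack.

(1,6) (2,8) (3,3) (4,7) (5,9) (6,2) (7,5) (8,1) (9,4)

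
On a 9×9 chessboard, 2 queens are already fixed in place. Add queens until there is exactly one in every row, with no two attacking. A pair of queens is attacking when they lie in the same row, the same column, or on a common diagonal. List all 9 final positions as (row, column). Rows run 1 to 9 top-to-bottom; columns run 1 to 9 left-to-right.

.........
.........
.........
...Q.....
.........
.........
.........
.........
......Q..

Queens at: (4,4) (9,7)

(1,5) (2,1) (3,6) (4,4) (5,2) (6,8) (7,3) (8,9) (9,7)

Row 1: attacked by (4,4)→{1,4,7}; (9,7)→{7}. Safe: 2, 3, 5, 6, 8, 9. Place at column 5.
Row 2: attacked by (1,5)→{4,5,6}; (4,4)→{2,4,6}; (9,7)→{7}. Safe: 1, 3, 8, 9. Place at column 1.
Row 3: attacked by (1,5)→{3,5,7}; (2,1)→{1,2}; (4,4)→{3,4,5}; (9,7)→{1,7}. Safe: 6, 8, 9. Place at column 6.
Row 5: attacked by (1,5)→{1,5,9}; (2,1)→{1,4}; (3,6)→{4,6,8}; (4,4)→{3,4,5}; (9,7)→{3,7}. Safe: 2. Place at column 2.
Row 6: attacked by (1,5)→{5}; (2,1)→{1,5}; (3,6)→{3,6,9}; (4,4)→{2,4,6}; (5,2)→{1,2,3}; (9,7)→{4,7}. Safe: 8. Place at column 8.
Row 7: attacked by (1,5)→{5}; (2,1)→{1,6}; (3,6)→{2,6}; (4,4)→{1,4,7}; (5,2)→{2,4}; (6,8)→{7,8,9}; (9,7)→{5,7,9}. Safe: 3. Place at column 3.
Row 8: attacked by (1,5)→{5}; (2,1)→{1,7}; (3,6)→{1,6}; (4,4)→{4,8}; (5,2)→{2,5}; (6,8)→{6,8}; (7,3)→{2,3,4}; (9,7)→{6,7,8}. Safe: 9. Place at column 9.
Columns [5, 1, 6, 4, 2, 8, 3, 9, 7], r−c [-4, 1, -3, 0, 3, -2, 4, -1, 2], r+c [6, 3, 9, 8, 7, 14, 10, 17, 16] are all distinct, so no two queens attack.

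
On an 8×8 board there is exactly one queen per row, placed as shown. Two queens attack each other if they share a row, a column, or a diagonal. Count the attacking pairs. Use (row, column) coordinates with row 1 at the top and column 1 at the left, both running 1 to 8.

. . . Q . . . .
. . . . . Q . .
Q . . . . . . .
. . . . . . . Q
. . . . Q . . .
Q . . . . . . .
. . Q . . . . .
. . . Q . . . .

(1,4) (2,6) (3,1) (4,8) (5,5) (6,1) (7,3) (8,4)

6

Same column: (1,4)–(8,4) (column 4); (3,1)–(6,1) (column 1).
Same diagonal: (2,6)–(4,8) (|2−4| = |6−8| = 2); (4,8)–(8,4) (|4−8| = |8−4| = 4); (5,5)–(7,3) (|5−7| = |5−3| = 2); (7,3)–(8,4) (|7−8| = |3−4| = 1).
Total attacking pairs: 6.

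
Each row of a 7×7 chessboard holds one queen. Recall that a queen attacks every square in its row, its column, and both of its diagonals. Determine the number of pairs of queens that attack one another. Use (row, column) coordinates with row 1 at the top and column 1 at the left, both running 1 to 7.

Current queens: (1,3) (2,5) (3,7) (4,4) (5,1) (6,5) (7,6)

2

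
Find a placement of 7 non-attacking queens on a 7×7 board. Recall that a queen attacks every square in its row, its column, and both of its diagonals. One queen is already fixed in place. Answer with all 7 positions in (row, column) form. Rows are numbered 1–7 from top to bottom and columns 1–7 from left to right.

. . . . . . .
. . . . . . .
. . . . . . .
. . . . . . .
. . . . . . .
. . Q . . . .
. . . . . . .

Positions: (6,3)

Row 1: attacked by (6,3)→{3}. Safe: 1, 2, 4, 5, 6, 7. Place at column 6.
Row 2: attacked by (1,6)→{5,6,7}; (6,3)→{3,7}. Safe: 1, 2, 4. Place at column 4.
Row 3: attacked by (1,6)→{4,6}; (2,4)→{3,4,5}; (6,3)→{3,6}. Safe: 1, 2, 7. Place at column 2.
Row 4: attacked by (1,6)→{3,6}; (2,4)→{2,4,6}; (3,2)→{1,2,3}; (6,3)→{1,3,5}. Safe: 7. Place at column 7.
Row 5: attacked by (1,6)→{2,6}; (2,4)→{1,4,7}; (3,2)→{2,4}; (4,7)→{6,7}; (6,3)→{2,3,4}. Safe: 5. Place at column 5.
Row 7: attacked by (1,6)→{6}; (2,4)→{4}; (3,2)→{2,6}; (4,7)→{4,7}; (5,5)→{3,5,7}; (6,3)→{2,3,4}. Safe: 1. Place at column 1.
Columns [6, 4, 2, 7, 5, 3, 1], r−c [-5, -2, 1, -3, 0, 3, 6], r+c [7, 6, 5, 11, 10, 9, 8] are all distinct, so no two queens attack.

(1,6) (2,4) (3,2) (4,7) (5,5) (6,3) (7,1)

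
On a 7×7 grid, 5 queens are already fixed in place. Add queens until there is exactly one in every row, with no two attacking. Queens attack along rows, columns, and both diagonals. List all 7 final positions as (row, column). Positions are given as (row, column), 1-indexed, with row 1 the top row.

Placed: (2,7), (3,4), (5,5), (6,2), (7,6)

Row 1: attacked by (2,7)→{6,7}; (3,4)→{2,4,6}; (5,5)→{1,5}; (6,2)→{2,7}; (7,6)→{6}. Safe: 3. Place at column 3.
Row 4: attacked by (1,3)→{3,6}; (2,7)→{5,7}; (3,4)→{3,4,5}; (5,5)→{4,5,6}; (6,2)→{2,4}; (7,6)→{3,6}. Safe: 1. Place at column 1.
Columns [3, 7, 4, 1, 5, 2, 6], r−c [-2, -5, -1, 3, 0, 4, 1], r+c [4, 9, 7, 5, 10, 8, 13] are all distinct, so no two queens attack.

(1,3) (2,7) (3,4) (4,1) (5,5) (6,2) (7,6)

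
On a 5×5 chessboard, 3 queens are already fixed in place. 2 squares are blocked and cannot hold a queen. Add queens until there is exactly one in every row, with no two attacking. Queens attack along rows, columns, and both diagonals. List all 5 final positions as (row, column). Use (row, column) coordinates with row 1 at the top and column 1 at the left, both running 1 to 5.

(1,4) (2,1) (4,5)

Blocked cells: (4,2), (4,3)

(1,4) (2,1) (3,3) (4,5) (5,2)

Row 3: attacked by (1,4)→{2,4}; (2,1)→{1,2}; (4,5)→{4,5}. Safe: 3. Place at column 3.
Row 5: attacked by (1,4)→{4}; (2,1)→{1,4}; (3,3)→{1,3,5}; (4,5)→{4,5}. Safe: 2. Place at column 2.
Columns [4, 1, 3, 5, 2], r−c [-3, 1, 0, -1, 3], r+c [5, 3, 6, 9, 7] are all distinct, so no two queens attack.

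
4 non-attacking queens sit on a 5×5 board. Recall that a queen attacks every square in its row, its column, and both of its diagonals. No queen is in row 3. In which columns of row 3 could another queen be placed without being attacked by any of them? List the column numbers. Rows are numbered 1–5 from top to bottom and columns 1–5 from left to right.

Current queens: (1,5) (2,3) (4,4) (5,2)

columns 1

(1,5) attacks row 3 at column 5 and diagonals 3.
(2,3) attacks row 3 at column 3 and diagonals 2, 4.
(4,4) attacks row 3 at column 4 and diagonals 3, 5.
(5,2) attacks row 3 at column 2 and diagonals 4.
Attacked columns: {2, 3, 4, 5}. Safe: {1}.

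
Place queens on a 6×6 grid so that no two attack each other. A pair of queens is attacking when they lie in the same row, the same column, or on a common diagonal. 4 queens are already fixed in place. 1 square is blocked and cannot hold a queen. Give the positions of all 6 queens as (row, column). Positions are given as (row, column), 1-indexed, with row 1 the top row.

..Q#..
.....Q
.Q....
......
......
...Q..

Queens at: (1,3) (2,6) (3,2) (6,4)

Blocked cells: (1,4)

Row 4: attacked by (1,3)→{3,6}; (2,6)→{4,6}; (3,2)→{1,2,3}; (6,4)→{2,4,6}. Safe: 5. Place at column 5.
Row 5: attacked by (1,3)→{3}; (2,6)→{3,6}; (3,2)→{2,4}; (4,5)→{4,5,6}; (6,4)→{3,4,5}. Safe: 1. Place at column 1.
Columns [3, 6, 2, 5, 1, 4], r−c [-2, -4, 1, -1, 4, 2], r+c [4, 8, 5, 9, 6, 10] are all distinct, so no two queens attack.

(1,3) (2,6) (3,2) (4,5) (5,1) (6,4)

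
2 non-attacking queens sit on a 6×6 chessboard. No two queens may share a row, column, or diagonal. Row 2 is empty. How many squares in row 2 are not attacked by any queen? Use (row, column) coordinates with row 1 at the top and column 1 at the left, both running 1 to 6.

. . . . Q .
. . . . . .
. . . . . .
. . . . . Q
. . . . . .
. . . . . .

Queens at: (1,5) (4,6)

3

(1,5) attacks row 2 at column 5 and diagonals 4, 6.
(4,6) attacks row 2 at column 6 and diagonals 4.
Attacked columns: {4, 5, 6}. Safe: {1, 2, 3}.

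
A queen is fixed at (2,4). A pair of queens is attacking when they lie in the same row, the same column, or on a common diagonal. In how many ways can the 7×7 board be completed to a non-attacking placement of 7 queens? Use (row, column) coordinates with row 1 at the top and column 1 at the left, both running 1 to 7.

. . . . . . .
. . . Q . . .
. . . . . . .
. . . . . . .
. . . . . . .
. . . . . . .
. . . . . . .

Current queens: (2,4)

Branch on row 1: col 1 → 1; col 2 → 2; col 6 → 2; col 7 → 1.
Sum: 1 + 2 + 2 + 1 = 6.

6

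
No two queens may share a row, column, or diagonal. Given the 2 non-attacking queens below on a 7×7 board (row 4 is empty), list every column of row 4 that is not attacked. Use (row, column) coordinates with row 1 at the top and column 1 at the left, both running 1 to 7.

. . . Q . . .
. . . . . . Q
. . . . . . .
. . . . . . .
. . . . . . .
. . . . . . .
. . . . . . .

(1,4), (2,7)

(1,4) attacks row 4 at column 4 and diagonals 1, 7.
(2,7) attacks row 4 at column 7 and diagonals 5.
Attacked columns: {1, 4, 5, 7}. Safe: {2, 3, 6}.

columns 2, 3, 6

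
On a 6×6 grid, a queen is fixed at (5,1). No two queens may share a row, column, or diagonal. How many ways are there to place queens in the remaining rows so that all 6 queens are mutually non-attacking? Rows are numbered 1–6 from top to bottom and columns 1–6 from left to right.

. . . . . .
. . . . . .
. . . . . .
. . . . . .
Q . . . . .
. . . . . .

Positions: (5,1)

Branch on row 1: col 2 → 0; col 3 → 1; col 4 → 0; col 6 → 0.
Sum: 0 + 1 + 0 + 0 = 1.

1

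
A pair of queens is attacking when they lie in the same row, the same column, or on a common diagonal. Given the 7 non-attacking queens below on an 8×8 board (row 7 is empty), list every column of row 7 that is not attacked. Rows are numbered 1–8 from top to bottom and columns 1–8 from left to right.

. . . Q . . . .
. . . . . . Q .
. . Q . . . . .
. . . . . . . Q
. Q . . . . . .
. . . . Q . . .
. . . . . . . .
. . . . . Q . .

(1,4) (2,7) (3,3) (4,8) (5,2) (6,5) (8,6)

(1,4) attacks row 7 at column 4.
(2,7) attacks row 7 at column 7 and diagonals 2.
(3,3) attacks row 7 at column 3 and diagonals 7.
(4,8) attacks row 7 at column 8 and diagonals 5.
(5,2) attacks row 7 at column 2 and diagonals 4.
(6,5) attacks row 7 at column 5 and diagonals 4, 6.
(8,6) attacks row 7 at column 6 and diagonals 5, 7.
Attacked columns: {2, 3, 4, 5, 6, 7, 8}. Safe: {1}.

columns 1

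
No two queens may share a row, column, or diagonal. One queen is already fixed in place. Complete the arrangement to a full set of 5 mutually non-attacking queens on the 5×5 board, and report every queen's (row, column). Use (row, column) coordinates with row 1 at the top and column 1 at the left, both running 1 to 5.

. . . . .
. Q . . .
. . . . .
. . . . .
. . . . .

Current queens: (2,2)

(1,5) (2,2) (3,4) (4,1) (5,3)

Row 1: attacked by (2,2)→{1,2,3}. Safe: 4, 5. Place at column 5.
Row 3: attacked by (1,5)→{3,5}; (2,2)→{1,2,3}. Safe: 4. Place at column 4.
Row 4: attacked by (1,5)→{2,5}; (2,2)→{2,4}; (3,4)→{3,4,5}. Safe: 1. Place at column 1.
Row 5: attacked by (1,5)→{1,5}; (2,2)→{2,5}; (3,4)→{2,4}; (4,1)→{1,2}. Safe: 3. Place at column 3.
Columns [5, 2, 4, 1, 3], r−c [-4, 0, -1, 3, 2], r+c [6, 4, 7, 5, 8] are all distinct, so no two queens attack.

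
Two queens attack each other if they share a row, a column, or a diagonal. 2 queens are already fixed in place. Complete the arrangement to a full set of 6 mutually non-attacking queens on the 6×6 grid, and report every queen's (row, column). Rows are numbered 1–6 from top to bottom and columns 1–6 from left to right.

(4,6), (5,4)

Row 1: attacked by (4,6)→{3,6}; (5,4)→{4}. Safe: 1, 2, 5. Place at column 5.
Row 2: attacked by (1,5)→{4,5,6}; (4,6)→{4,6}; (5,4)→{1,4}. Safe: 2, 3. Place at column 3.
Row 3: attacked by (1,5)→{3,5}; (2,3)→{2,3,4}; (4,6)→{5,6}; (5,4)→{2,4,6}. Safe: 1. Place at column 1.
Row 6: attacked by (1,5)→{5}; (2,3)→{3}; (3,1)→{1,4}; (4,6)→{4,6}; (5,4)→{3,4,5}. Safe: 2. Place at column 2.
Columns [5, 3, 1, 6, 4, 2], r−c [-4, -1, 2, -2, 1, 4], r+c [6, 5, 4, 10, 9, 8] are all distinct, so no two queens attack.

(1,5) (2,3) (3,1) (4,6) (5,4) (6,2)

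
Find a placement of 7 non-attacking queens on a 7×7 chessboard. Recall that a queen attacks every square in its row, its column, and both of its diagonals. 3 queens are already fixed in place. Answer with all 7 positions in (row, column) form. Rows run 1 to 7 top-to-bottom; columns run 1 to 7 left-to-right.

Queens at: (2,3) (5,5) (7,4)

(1,7) (2,3) (3,6) (4,2) (5,5) (6,1) (7,4)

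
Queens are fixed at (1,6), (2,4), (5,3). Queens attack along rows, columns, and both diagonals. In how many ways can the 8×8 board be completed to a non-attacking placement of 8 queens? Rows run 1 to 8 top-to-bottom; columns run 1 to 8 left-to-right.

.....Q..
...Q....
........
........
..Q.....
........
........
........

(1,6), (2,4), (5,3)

1

Branch on row 3: col 2 → 0; col 7 → 1.
Sum: 0 + 1 = 1.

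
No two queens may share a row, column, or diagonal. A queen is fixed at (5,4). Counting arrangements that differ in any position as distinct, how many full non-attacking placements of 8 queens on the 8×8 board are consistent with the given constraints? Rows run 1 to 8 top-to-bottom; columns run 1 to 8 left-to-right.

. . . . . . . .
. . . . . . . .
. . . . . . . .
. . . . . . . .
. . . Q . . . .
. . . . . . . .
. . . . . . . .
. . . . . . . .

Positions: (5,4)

Branch on row 1: col 1 → 0; col 2 → 1; col 3 → 3; col 5 → 1; col 6 → 3; col 7 → 0.
Sum: 0 + 1 + 3 + 1 + 3 + 0 = 8.

8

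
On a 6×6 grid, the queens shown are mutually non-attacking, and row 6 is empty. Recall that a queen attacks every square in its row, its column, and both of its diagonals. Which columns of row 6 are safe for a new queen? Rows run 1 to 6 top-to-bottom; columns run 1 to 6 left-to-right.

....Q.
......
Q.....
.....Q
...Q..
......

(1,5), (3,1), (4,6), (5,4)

columns 2

(1,5) attacks row 6 at column 5.
(3,1) attacks row 6 at column 1 and diagonals 4.
(4,6) attacks row 6 at column 6 and diagonals 4.
(5,4) attacks row 6 at column 4 and diagonals 3, 5.
Attacked columns: {1, 3, 4, 5, 6}. Safe: {2}.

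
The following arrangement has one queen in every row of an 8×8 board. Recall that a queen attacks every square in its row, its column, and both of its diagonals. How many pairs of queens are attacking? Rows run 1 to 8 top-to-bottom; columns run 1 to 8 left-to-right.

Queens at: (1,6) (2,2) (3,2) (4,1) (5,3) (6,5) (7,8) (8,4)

3

Same column: (2,2)–(3,2) (column 2).
Same diagonal: (3,2)–(4,1) (|3−4| = |2−1| = 1); (3,2)–(6,5) (|3−6| = |2−5| = 3).
Total attacking pairs: 3.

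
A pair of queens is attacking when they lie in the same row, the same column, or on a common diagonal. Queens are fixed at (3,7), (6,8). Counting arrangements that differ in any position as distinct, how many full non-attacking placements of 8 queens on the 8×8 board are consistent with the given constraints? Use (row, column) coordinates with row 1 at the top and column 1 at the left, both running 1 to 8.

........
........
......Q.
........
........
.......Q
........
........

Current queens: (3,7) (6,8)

8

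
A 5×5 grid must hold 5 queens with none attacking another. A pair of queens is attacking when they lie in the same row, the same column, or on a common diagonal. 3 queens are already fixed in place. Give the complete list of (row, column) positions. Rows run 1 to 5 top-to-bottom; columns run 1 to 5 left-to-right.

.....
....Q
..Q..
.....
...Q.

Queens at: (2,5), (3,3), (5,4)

(1,2) (2,5) (3,3) (4,1) (5,4)

Row 1: attacked by (2,5)→{4,5}; (3,3)→{1,3,5}; (5,4)→{4}. Safe: 2. Place at column 2.
Row 4: attacked by (1,2)→{2,5}; (2,5)→{3,5}; (3,3)→{2,3,4}; (5,4)→{3,4,5}. Safe: 1. Place at column 1.
Columns [2, 5, 3, 1, 4], r−c [-1, -3, 0, 3, 1], r+c [3, 7, 6, 5, 9] are all distinct, so no two queens attack.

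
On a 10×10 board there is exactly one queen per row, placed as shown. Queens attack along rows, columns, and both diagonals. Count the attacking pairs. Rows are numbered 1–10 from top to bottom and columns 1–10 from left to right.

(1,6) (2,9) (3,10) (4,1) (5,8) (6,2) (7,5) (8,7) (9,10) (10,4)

Same column: (3,10)–(9,10) (column 10).
Same diagonal: (2,9)–(3,10) (|2−3| = |9−10| = 1); (3,10)–(5,8) (|3−5| = |10−8| = 2).
Total attacking pairs: 3.

3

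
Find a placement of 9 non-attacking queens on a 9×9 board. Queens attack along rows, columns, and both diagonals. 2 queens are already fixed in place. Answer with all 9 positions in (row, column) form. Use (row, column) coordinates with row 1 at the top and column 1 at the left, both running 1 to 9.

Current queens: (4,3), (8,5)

(1,1) (2,4) (3,6) (4,3) (5,9) (6,2) (7,8) (8,5) (9,7)

Row 1: attacked by (4,3)→{3,6}; (8,5)→{5}. Safe: 1, 2, 4, 7, 8, 9. Place at column 1.
Row 2: attacked by (1,1)→{1,2}; (4,3)→{1,3,5}; (8,5)→{5}. Safe: 4, 6, 7, 8, 9. Place at column 4.
Row 3: attacked by (1,1)→{1,3}; (2,4)→{3,4,5}; (4,3)→{2,3,4}; (8,5)→{5}. Safe: 6, 7, 8, 9. Place at column 6.
Row 5: attacked by (1,1)→{1,5}; (2,4)→{1,4,7}; (3,6)→{4,6,8}; (4,3)→{2,3,4}; (8,5)→{2,5,8}. Safe: 9. Place at column 9.
Row 6: attacked by (1,1)→{1,6}; (2,4)→{4,8}; (3,6)→{3,6,9}; (4,3)→{1,3,5}; (5,9)→{8,9}; (8,5)→{3,5,7}. Safe: 2. Place at column 2.
Row 7: attacked by (1,1)→{1,7}; (2,4)→{4,9}; (3,6)→{2,6}; (4,3)→{3,6}; (5,9)→{7,9}; (6,2)→{1,2,3}; (8,5)→{4,5,6}. Safe: 8. Place at column 8.
Row 9: attacked by (1,1)→{1,9}; (2,4)→{4}; (3,6)→{6}; (4,3)→{3,8}; (5,9)→{5,9}; (6,2)→{2,5}; (7,8)→{6,8}; (8,5)→{4,5,6}. Safe: 7. Place at column 7.
Columns [1, 4, 6, 3, 9, 2, 8, 5, 7], r−c [0, -2, -3, 1, -4, 4, -1, 3, 2], r+c [2, 6, 9, 7, 14, 8, 15, 13, 16] are all distinct, so no two queens attack.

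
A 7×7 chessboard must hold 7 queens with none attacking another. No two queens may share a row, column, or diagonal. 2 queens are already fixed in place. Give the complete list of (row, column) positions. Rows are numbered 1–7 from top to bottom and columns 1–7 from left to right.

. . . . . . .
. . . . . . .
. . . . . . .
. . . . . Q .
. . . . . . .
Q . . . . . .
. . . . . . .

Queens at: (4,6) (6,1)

Row 1: attacked by (4,6)→{3,6}; (6,1)→{1,6}. Safe: 2, 4, 5, 7. Place at column 5.
Row 2: attacked by (1,5)→{4,5,6}; (4,6)→{4,6}; (6,1)→{1,5}. Safe: 2, 3, 7. Place at column 7.
Row 3: attacked by (1,5)→{3,5,7}; (2,7)→{6,7}; (4,6)→{5,6,7}; (6,1)→{1,4}. Safe: 2. Place at column 2.
Row 5: attacked by (1,5)→{1,5}; (2,7)→{4,7}; (3,2)→{2,4}; (4,6)→{5,6,7}; (6,1)→{1,2}. Safe: 3. Place at column 3.
Row 7: attacked by (1,5)→{5}; (2,7)→{2,7}; (3,2)→{2,6}; (4,6)→{3,6}; (5,3)→{1,3,5}; (6,1)→{1,2}. Safe: 4. Place at column 4.
Columns [5, 7, 2, 6, 3, 1, 4], r−c [-4, -5, 1, -2, 2, 5, 3], r+c [6, 9, 5, 10, 8, 7, 11] are all distinct, so no two queens attack.

(1,5) (2,7) (3,2) (4,6) (5,3) (6,1) (7,4)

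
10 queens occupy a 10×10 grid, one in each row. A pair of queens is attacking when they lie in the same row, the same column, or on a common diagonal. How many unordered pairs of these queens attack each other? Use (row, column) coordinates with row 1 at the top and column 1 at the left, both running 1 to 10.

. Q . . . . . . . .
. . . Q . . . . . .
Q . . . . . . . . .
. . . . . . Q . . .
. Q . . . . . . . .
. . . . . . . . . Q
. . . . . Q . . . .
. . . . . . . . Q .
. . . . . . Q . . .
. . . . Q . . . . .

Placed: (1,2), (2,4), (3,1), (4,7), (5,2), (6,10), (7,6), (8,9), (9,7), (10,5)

5

Same column: (1,2)–(5,2) (column 2); (4,7)–(9,7) (column 7).
Same diagonal: (1,2)–(8,9) (|1−8| = |2−9| = 7); (3,1)–(9,7) (|3−9| = |1−7| = 6); (6,10)–(9,7) (|6−9| = |10−7| = 3).
Total attacking pairs: 5.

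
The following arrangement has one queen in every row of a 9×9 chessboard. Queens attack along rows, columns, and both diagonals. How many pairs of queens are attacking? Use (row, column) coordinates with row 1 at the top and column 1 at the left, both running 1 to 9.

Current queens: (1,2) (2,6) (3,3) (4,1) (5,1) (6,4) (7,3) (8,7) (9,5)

7

Same column: (3,3)–(7,3) (column 3); (4,1)–(5,1) (column 1).
Same diagonal: (3,3)–(5,1) (|3−5| = |3−1| = 2); (5,1)–(7,3) (|5−7| = |1−3| = 2); (5,1)–(9,5) (|5−9| = |1−5| = 4); (6,4)–(7,3) (|6−7| = |4−3| = 1); (7,3)–(9,5) (|7−9| = |3−5| = 2).
Total attacking pairs: 7.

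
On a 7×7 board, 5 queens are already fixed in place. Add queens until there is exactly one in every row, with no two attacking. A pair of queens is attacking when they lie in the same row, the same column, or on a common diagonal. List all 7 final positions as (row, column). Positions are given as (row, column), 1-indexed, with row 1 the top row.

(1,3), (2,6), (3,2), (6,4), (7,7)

(1,3) (2,6) (3,2) (4,5) (5,1) (6,4) (7,7)

Row 4: attacked by (1,3)→{3,6}; (2,6)→{4,6}; (3,2)→{1,2,3}; (6,4)→{2,4,6}; (7,7)→{4,7}. Safe: 5. Place at column 5.
Row 5: attacked by (1,3)→{3,7}; (2,6)→{3,6}; (3,2)→{2,4}; (4,5)→{4,5,6}; (6,4)→{3,4,5}; (7,7)→{5,7}. Safe: 1. Place at column 1.
Columns [3, 6, 2, 5, 1, 4, 7], r−c [-2, -4, 1, -1, 4, 2, 0], r+c [4, 8, 5, 9, 6, 10, 14] are all distinct, so no two queens attack.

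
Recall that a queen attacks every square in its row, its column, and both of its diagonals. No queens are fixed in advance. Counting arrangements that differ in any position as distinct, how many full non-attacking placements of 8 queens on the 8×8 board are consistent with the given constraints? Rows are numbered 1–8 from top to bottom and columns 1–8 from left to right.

92

Branch on row 1: col 1 → 4; col 2 → 8; col 3 → 16; col 4 → 18; col 5 → 18; col 6 → 16; col 7 → 8; col 8 → 4.
Sum: 4 + 8 + 16 + 18 + 18 + 16 + 8 + 4 = 92.
(This is the classic 8-queens count.)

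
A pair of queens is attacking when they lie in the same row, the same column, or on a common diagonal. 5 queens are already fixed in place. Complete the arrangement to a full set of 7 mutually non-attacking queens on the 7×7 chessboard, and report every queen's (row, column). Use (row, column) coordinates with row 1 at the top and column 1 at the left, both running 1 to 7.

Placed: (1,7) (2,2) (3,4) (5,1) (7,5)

Row 4: attacked by (1,7)→{4,7}; (2,2)→{2,4}; (3,4)→{3,4,5}; (5,1)→{1,2}; (7,5)→{2,5}. Safe: 6. Place at column 6.
Row 6: attacked by (1,7)→{2,7}; (2,2)→{2,6}; (3,4)→{1,4,7}; (4,6)→{4,6}; (5,1)→{1,2}; (7,5)→{4,5,6}. Safe: 3. Place at column 3.
Columns [7, 2, 4, 6, 1, 3, 5], r−c [-6, 0, -1, -2, 4, 3, 2], r+c [8, 4, 7, 10, 6, 9, 12] are all distinct, so no two queens attack.

(1,7) (2,2) (3,4) (4,6) (5,1) (6,3) (7,5)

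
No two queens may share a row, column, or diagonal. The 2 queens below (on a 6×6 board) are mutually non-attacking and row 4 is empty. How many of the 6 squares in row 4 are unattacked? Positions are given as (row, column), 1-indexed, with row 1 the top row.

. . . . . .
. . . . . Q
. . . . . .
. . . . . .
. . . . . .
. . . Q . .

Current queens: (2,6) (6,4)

(2,6) attacks row 4 at column 6 and diagonals 4.
(6,4) attacks row 4 at column 4 and diagonals 2, 6.
Attacked columns: {2, 4, 6}. Safe: {1, 3, 5}.

3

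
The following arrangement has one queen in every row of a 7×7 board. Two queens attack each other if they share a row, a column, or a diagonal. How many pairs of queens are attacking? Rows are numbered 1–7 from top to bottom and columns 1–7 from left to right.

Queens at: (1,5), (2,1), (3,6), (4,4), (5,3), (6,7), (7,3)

Same column: (5,3)–(7,3) (column 3).
Same diagonal: (4,4)–(5,3) (|4−5| = |4−3| = 1).
Total attacking pairs: 2.

2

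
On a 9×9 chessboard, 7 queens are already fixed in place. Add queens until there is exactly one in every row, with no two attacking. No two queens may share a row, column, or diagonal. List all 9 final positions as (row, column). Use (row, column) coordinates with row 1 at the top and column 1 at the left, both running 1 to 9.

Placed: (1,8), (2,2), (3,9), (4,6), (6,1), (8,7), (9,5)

(1,8) (2,2) (3,9) (4,6) (5,3) (6,1) (7,4) (8,7) (9,5)

Row 5: attacked by (1,8)→{4,8}; (2,2)→{2,5}; (3,9)→{7,9}; (4,6)→{5,6,7}; (6,1)→{1,2}; (8,7)→{4,7}; (9,5)→{1,5,9}. Safe: 3. Place at column 3.
Row 7: attacked by (1,8)→{2,8}; (2,2)→{2,7}; (3,9)→{5,9}; (4,6)→{3,6,9}; (5,3)→{1,3,5}; (6,1)→{1,2}; (8,7)→{6,7,8}; (9,5)→{3,5,7}. Safe: 4. Place at column 4.
Columns [8, 2, 9, 6, 3, 1, 4, 7, 5], r−c [-7, 0, -6, -2, 2, 5, 3, 1, 4], r+c [9, 4, 12, 10, 8, 7, 11, 15, 14] are all distinct, so no two queens attack.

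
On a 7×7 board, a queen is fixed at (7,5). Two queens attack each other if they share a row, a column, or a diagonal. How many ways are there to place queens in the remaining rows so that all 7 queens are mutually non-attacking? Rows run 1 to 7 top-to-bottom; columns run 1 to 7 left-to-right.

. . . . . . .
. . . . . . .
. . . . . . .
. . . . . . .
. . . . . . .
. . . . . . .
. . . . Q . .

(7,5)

6

Branch on row 1: col 1 → 1; col 2 → 1; col 3 → 2; col 4 → 1; col 6 → 0; col 7 → 1.
Sum: 1 + 1 + 2 + 1 + 0 + 1 = 6.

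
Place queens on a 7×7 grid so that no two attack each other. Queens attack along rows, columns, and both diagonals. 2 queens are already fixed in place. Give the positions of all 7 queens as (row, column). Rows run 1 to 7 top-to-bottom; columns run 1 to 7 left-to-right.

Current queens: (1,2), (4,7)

Row 2: attacked by (1,2)→{1,2,3}; (4,7)→{5,7}. Safe: 4, 6. Place at column 4.
Row 3: attacked by (1,2)→{2,4}; (2,4)→{3,4,5}; (4,7)→{6,7}. Safe: 1. Place at column 1.
Row 5: attacked by (1,2)→{2,6}; (2,4)→{1,4,7}; (3,1)→{1,3}; (4,7)→{6,7}. Safe: 5. Place at column 5.
Row 6: attacked by (1,2)→{2,7}; (2,4)→{4}; (3,1)→{1,4}; (4,7)→{5,7}; (5,5)→{4,5,6}. Safe: 3. Place at column 3.
Row 7: attacked by (1,2)→{2}; (2,4)→{4}; (3,1)→{1,5}; (4,7)→{4,7}; (5,5)→{3,5,7}; (6,3)→{2,3,4}. Safe: 6. Place at column 6.
Columns [2, 4, 1, 7, 5, 3, 6], r−c [-1, -2, 2, -3, 0, 3, 1], r+c [3, 6, 4, 11, 10, 9, 13] are all distinct, so no two queens attack.

(1,2) (2,4) (3,1) (4,7) (5,5) (6,3) (7,6)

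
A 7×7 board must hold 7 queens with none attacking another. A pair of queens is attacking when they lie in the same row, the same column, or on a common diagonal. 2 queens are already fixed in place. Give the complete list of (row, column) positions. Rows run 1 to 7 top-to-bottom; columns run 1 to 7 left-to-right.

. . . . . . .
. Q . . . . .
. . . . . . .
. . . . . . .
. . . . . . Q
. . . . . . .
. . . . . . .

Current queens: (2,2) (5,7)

Row 1: attacked by (2,2)→{1,2,3}; (5,7)→{3,7}. Safe: 4, 5, 6. Place at column 5.
Row 3: attacked by (1,5)→{3,5,7}; (2,2)→{1,2,3}; (5,7)→{5,7}. Safe: 4, 6. Place at column 6.
Row 4: attacked by (1,5)→{2,5}; (2,2)→{2,4}; (3,6)→{5,6,7}; (5,7)→{6,7}. Safe: 1, 3. Place at column 3.
Row 6: attacked by (1,5)→{5}; (2,2)→{2,6}; (3,6)→{3,6}; (4,3)→{1,3,5}; (5,7)→{6,7}. Safe: 4. Place at column 4.
Row 7: attacked by (1,5)→{5}; (2,2)→{2,7}; (3,6)→{2,6}; (4,3)→{3,6}; (5,7)→{5,7}; (6,4)→{3,4,5}. Safe: 1. Place at column 1.
Columns [5, 2, 6, 3, 7, 4, 1], r−c [-4, 0, -3, 1, -2, 2, 6], r+c [6, 4, 9, 7, 12, 10, 8] are all distinct, so no two queens attack.

(1,5) (2,2) (3,6) (4,3) (5,7) (6,4) (7,1)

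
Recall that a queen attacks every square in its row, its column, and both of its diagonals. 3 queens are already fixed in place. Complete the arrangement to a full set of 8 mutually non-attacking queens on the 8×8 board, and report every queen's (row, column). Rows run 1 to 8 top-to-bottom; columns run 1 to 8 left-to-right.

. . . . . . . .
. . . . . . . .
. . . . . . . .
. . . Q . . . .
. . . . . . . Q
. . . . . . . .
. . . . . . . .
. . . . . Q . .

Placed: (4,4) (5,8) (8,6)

(1,5) (2,7) (3,2) (4,4) (5,8) (6,1) (7,3) (8,6)

Row 1: attacked by (4,4)→{1,4,7}; (5,8)→{4,8}; (8,6)→{6}. Safe: 2, 3, 5. Place at column 5.
Row 2: attacked by (1,5)→{4,5,6}; (4,4)→{2,4,6}; (5,8)→{5,8}; (8,6)→{6}. Safe: 1, 3, 7. Place at column 7.
Row 3: attacked by (1,5)→{3,5,7}; (2,7)→{6,7,8}; (4,4)→{3,4,5}; (5,8)→{6,8}; (8,6)→{1,6}. Safe: 2. Place at column 2.
Row 6: attacked by (1,5)→{5}; (2,7)→{3,7}; (3,2)→{2,5}; (4,4)→{2,4,6}; (5,8)→{7,8}; (8,6)→{4,6,8}. Safe: 1. Place at column 1.
Row 7: attacked by (1,5)→{5}; (2,7)→{2,7}; (3,2)→{2,6}; (4,4)→{1,4,7}; (5,8)→{6,8}; (6,1)→{1,2}; (8,6)→{5,6,7}. Safe: 3. Place at column 3.
Columns [5, 7, 2, 4, 8, 1, 3, 6], r−c [-4, -5, 1, 0, -3, 5, 4, 2], r+c [6, 9, 5, 8, 13, 7, 10, 14] are all distinct, so no two queens attack.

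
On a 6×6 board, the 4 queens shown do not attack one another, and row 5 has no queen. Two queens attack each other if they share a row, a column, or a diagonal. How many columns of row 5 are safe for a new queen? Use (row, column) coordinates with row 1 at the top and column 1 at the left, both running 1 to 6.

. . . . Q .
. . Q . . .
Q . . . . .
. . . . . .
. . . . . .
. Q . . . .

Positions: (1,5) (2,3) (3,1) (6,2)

1

(1,5) attacks row 5 at column 5 and diagonals 1.
(2,3) attacks row 5 at column 3 and diagonals 6.
(3,1) attacks row 5 at column 1 and diagonals 3.
(6,2) attacks row 5 at column 2 and diagonals 1, 3.
Attacked columns: {1, 2, 3, 5, 6}. Safe: {4}.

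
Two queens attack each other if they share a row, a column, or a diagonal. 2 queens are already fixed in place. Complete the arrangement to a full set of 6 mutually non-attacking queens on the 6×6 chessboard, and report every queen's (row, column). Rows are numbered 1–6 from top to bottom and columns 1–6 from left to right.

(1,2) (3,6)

(1,2) (2,4) (3,6) (4,1) (5,3) (6,5)

Row 2: attacked by (1,2)→{1,2,3}; (3,6)→{5,6}. Safe: 4. Place at column 4.
Row 4: attacked by (1,2)→{2,5}; (2,4)→{2,4,6}; (3,6)→{5,6}. Safe: 1, 3. Place at column 1.
Row 5: attacked by (1,2)→{2,6}; (2,4)→{1,4}; (3,6)→{4,6}; (4,1)→{1,2}. Safe: 3, 5. Place at column 3.
Row 6: attacked by (1,2)→{2}; (2,4)→{4}; (3,6)→{3,6}; (4,1)→{1,3}; (5,3)→{2,3,4}. Safe: 5. Place at column 5.
Columns [2, 4, 6, 1, 3, 5], r−c [-1, -2, -3, 3, 2, 1], r+c [3, 6, 9, 5, 8, 11] are all distinct, so no two queens attack.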